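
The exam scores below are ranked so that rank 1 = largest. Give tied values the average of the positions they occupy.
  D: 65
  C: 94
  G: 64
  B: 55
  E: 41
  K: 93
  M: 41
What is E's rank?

6.5

Sorted (descending): 94, 93, 65, 64, 55, 41, 41
The 2 values of 41 occupy positions 6–7 → average rank (6+7)/2 = 6.5.
E has value 41 → rank 6.5.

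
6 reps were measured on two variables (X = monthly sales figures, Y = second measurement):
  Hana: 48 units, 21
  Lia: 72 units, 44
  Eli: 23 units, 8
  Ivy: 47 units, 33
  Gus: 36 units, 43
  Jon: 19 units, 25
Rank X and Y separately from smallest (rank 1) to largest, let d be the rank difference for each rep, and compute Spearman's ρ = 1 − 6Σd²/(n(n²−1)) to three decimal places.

0.486

Ranks of variable 1: 5, 6, 2, 4, 3, 1
Ranks of variable 2: 2, 6, 1, 4, 5, 3
d = r₁ − r₂: 3, 0, 1, 0, -2, -2
d²: 9, 0, 1, 0, 4, 4; Σd² = 18
ρ = 1 − 6·18/(6·35) = 1 − 108/210 = 0.486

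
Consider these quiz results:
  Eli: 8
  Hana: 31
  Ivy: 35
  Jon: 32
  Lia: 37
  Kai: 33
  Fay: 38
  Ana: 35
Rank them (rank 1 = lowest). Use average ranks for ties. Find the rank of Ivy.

5.5

Sorted (ascending): 8, 31, 32, 33, 35, 35, 37, 38
The 2 values of 35 occupy positions 5–6 → average rank (5+6)/2 = 5.5.
Ivy has value 35 → rank 5.5.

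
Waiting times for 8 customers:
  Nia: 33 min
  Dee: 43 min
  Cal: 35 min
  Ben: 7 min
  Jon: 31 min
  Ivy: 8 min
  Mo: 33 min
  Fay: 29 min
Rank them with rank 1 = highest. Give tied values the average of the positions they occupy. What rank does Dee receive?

1

Sorted (descending): 43, 35, 33, 33, 31, 29, 8, 7
The 2 values of 33 occupy positions 3–4 → average rank (3+4)/2 = 3.5.
Dee has value 43 min → rank 1.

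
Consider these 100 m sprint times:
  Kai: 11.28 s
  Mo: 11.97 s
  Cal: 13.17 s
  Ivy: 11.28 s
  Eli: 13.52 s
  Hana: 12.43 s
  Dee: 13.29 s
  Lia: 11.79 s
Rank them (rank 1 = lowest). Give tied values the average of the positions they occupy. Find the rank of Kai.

1.5

Sorted (ascending): 11.28, 11.28, 11.79, 11.97, 12.43, 13.17, 13.29, 13.52
The 2 values of 11.28 occupy positions 1–2 → average rank (1+2)/2 = 1.5.
Kai has value 11.28 s → rank 1.5.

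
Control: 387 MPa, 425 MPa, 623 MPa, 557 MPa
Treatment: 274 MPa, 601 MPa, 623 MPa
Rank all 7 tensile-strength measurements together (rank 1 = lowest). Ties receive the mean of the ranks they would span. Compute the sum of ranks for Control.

15.5

Sorted (ascending): 274, 387, 425, 557, 601, 623, 623
The 2 values of 623 occupy positions 6–7 → average rank (6+7)/2 = 6.5.
Control values → pooled ranks: 387→2, 425→3, 623→6.5, 557→4
Rank sum = 2 + 3 + 6.5 + 4 = 15.5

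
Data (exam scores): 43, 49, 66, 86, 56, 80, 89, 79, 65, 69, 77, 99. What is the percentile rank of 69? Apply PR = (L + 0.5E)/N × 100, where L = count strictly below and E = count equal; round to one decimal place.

45.8

N = 12.
Strictly below 69: 5. Equal to 69: 1.
PR = (5 + 0.5·1)/12 × 100 = 45.8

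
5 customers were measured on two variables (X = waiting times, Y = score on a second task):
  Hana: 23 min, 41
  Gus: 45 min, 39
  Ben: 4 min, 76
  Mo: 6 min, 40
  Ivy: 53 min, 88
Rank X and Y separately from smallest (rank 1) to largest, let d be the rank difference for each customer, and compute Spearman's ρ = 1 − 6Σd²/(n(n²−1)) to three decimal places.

0.100

Ranks of variable 1: 3, 4, 1, 2, 5
Ranks of variable 2: 3, 1, 4, 2, 5
d = r₁ − r₂: 0, 3, -3, 0, 0
d²: 0, 9, 9, 0, 0; Σd² = 18
ρ = 1 − 6·18/(5·24) = 1 − 108/120 = 0.100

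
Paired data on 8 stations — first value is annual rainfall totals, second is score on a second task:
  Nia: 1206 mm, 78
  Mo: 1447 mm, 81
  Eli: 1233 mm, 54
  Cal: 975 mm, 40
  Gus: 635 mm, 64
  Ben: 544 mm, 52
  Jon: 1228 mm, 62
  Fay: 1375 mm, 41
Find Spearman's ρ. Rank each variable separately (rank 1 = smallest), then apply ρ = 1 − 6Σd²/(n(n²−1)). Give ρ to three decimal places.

0.262

Ranks of variable 1: 4, 8, 6, 3, 2, 1, 5, 7
Ranks of variable 2: 7, 8, 4, 1, 6, 3, 5, 2
d = r₁ − r₂: -3, 0, 2, 2, -4, -2, 0, 5
d²: 9, 0, 4, 4, 16, 4, 0, 25; Σd² = 62
ρ = 1 − 6·62/(8·63) = 1 − 372/504 = 0.262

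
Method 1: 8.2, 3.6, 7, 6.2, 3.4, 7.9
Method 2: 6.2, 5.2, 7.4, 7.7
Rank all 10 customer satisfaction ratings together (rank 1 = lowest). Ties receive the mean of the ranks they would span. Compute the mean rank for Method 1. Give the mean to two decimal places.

Sorted (ascending): 3.4, 3.6, 5.2, 6.2, 6.2, 7, 7.4, 7.7, 7.9, 8.2
The 2 values of 6.2 occupy positions 4–5 → average rank (4+5)/2 = 4.5.
Method 1 values → pooled ranks: 8.2→10, 3.6→2, 7→6, 6.2→4.5, 3.4→1, 7.9→9
Mean rank = (10 + 2 + 6 + 4.5 + 1 + 9) / 6 = 5.42

5.42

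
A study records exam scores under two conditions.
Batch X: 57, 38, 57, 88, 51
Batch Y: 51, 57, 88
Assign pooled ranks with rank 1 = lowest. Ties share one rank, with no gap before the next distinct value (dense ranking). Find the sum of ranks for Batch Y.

Sorted (ascending): 38, 51, 51, 57, 57, 57, 88, 88
The 2 values of 51 share dense rank 2.
The 3 values of 57 share dense rank 3.
The 2 values of 88 share dense rank 4.
Remaining distinct values take the next consecutive integers.
Batch Y values → pooled ranks: 51→2, 57→3, 88→4
Rank sum = 2 + 3 + 4 = 9

9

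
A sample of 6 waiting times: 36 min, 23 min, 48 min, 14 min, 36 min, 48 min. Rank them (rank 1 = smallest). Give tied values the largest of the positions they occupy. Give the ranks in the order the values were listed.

4, 2, 6, 1, 4, 6

Sorted (ascending): 14, 23, 36, 36, 48, 48
The 2 values of 36 occupy positions 3–4 → each gets rank 4.
The 2 values of 48 occupy positions 5–6 → each gets rank 6.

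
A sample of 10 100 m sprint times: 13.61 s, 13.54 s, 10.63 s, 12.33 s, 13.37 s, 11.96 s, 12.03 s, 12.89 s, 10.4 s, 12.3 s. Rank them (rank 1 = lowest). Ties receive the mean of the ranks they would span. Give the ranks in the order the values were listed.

10, 9, 2, 6, 8, 3, 4, 7, 1, 5

Sorted (ascending): 10.4, 10.63, 11.96, 12.03, 12.3, 12.33, 12.89, 13.37, 13.54, 13.61
No ties — each value takes its position as its rank.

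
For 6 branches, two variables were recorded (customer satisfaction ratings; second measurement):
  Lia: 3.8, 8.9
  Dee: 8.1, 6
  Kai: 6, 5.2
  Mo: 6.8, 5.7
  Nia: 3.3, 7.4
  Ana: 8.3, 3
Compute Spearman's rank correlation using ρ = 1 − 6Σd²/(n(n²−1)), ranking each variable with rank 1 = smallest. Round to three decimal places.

-0.714

Ranks of variable 1: 2, 5, 3, 4, 1, 6
Ranks of variable 2: 6, 4, 2, 3, 5, 1
d = r₁ − r₂: -4, 1, 1, 1, -4, 5
d²: 16, 1, 1, 1, 16, 25; Σd² = 60
ρ = 1 − 6·60/(6·35) = 1 − 360/210 = -0.714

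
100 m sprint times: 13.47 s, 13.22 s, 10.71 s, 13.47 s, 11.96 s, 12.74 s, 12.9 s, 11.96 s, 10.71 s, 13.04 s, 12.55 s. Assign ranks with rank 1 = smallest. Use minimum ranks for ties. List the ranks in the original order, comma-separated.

Sorted (ascending): 10.71, 10.71, 11.96, 11.96, 12.55, 12.74, 12.9, 13.04, 13.22, 13.47, 13.47
The 2 values of 10.71 occupy positions 1–2 → each gets rank 1.
The 2 values of 11.96 occupy positions 3–4 → each gets rank 3.
The 2 values of 13.47 occupy positions 10–11 → each gets rank 10.

10, 9, 1, 10, 3, 6, 7, 3, 1, 8, 5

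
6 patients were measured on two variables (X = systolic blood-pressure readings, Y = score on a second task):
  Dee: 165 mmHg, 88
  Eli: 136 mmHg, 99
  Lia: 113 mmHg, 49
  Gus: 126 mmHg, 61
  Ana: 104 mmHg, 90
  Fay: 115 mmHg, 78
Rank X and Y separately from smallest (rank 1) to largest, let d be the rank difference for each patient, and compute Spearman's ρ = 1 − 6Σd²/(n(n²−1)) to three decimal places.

Ranks of variable 1: 6, 5, 2, 4, 1, 3
Ranks of variable 2: 4, 6, 1, 2, 5, 3
d = r₁ − r₂: 2, -1, 1, 2, -4, 0
d²: 4, 1, 1, 4, 16, 0; Σd² = 26
ρ = 1 − 6·26/(6·35) = 1 − 156/210 = 0.257

0.257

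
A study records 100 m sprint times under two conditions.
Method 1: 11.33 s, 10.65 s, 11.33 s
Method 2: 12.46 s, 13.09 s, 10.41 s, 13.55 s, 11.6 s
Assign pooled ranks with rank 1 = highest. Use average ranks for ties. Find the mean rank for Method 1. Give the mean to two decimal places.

Sorted (descending): 13.55, 13.09, 12.46, 11.6, 11.33, 11.33, 10.65, 10.41
The 2 values of 11.33 occupy positions 5–6 → average rank (5+6)/2 = 5.5.
Method 1 values → pooled ranks: 11.33→5.5, 10.65→7, 11.33→5.5
Mean rank = (5.5 + 7 + 5.5) / 3 = 6.00

6.00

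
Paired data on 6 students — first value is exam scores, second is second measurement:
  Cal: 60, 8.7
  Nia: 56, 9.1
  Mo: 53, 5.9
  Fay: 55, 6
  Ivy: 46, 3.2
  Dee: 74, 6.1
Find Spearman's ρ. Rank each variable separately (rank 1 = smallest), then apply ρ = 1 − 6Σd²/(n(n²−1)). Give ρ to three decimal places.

Ranks of variable 1: 5, 4, 2, 3, 1, 6
Ranks of variable 2: 5, 6, 2, 3, 1, 4
d = r₁ − r₂: 0, -2, 0, 0, 0, 2
d²: 0, 4, 0, 0, 0, 4; Σd² = 8
ρ = 1 − 6·8/(6·35) = 1 − 48/210 = 0.771

0.771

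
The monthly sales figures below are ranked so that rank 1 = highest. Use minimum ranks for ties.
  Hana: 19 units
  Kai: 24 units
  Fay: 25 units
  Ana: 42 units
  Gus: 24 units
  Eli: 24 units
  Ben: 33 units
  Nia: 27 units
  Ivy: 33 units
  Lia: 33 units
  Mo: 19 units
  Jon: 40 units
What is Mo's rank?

11

Sorted (descending): 42, 40, 33, 33, 33, 27, 25, 24, 24, 24, 19, 19
The 3 values of 33 occupy positions 3–5 → each gets rank 3.
The 3 values of 24 occupy positions 8–10 → each gets rank 8.
The 2 values of 19 occupy positions 11–12 → each gets rank 11.
Mo has value 19 units → rank 11.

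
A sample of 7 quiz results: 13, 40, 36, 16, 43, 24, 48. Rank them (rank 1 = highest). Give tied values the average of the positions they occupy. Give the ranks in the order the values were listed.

7, 3, 4, 6, 2, 5, 1

Sorted (descending): 48, 43, 40, 36, 24, 16, 13
No ties — each value takes its position as its rank.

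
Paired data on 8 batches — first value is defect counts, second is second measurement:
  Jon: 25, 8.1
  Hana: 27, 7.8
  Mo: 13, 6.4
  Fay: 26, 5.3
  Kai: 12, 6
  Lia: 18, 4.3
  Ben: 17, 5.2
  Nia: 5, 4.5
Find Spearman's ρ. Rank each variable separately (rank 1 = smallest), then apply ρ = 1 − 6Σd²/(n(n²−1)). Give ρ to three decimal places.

0.405

Ranks of variable 1: 6, 8, 3, 7, 2, 5, 4, 1
Ranks of variable 2: 8, 7, 6, 4, 5, 1, 3, 2
d = r₁ − r₂: -2, 1, -3, 3, -3, 4, 1, -1
d²: 4, 1, 9, 9, 9, 16, 1, 1; Σd² = 50
ρ = 1 − 6·50/(8·63) = 1 − 300/504 = 0.405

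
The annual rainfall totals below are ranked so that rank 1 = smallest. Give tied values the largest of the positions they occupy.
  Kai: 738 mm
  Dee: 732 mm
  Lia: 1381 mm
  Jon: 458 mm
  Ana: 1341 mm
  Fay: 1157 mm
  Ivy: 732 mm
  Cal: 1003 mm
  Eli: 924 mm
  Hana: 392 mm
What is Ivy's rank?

4

Sorted (ascending): 392, 458, 732, 732, 738, 924, 1003, 1157, 1341, 1381
The 2 values of 732 occupy positions 3–4 → each gets rank 4.
Ivy has value 732 mm → rank 4.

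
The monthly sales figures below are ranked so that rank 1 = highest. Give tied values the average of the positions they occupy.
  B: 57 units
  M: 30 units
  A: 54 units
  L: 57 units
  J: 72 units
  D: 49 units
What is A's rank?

4

Sorted (descending): 72, 57, 57, 54, 49, 30
The 2 values of 57 occupy positions 2–3 → average rank (2+3)/2 = 2.5.
A has value 54 units → rank 4.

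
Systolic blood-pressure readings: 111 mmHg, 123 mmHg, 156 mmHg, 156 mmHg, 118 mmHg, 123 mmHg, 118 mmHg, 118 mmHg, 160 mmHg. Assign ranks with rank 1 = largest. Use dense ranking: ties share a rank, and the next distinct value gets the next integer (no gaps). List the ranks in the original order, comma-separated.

5, 3, 2, 2, 4, 3, 4, 4, 1

Sorted (descending): 160, 156, 156, 123, 123, 118, 118, 118, 111
The 2 values of 156 share dense rank 2.
The 2 values of 123 share dense rank 3.
The 3 values of 118 share dense rank 4.
Remaining distinct values take the next consecutive integers.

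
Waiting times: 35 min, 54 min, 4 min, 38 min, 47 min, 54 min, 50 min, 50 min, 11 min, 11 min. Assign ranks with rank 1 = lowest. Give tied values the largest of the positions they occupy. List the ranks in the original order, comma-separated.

Sorted (ascending): 4, 11, 11, 35, 38, 47, 50, 50, 54, 54
The 2 values of 11 occupy positions 2–3 → each gets rank 3.
The 2 values of 50 occupy positions 7–8 → each gets rank 8.
The 2 values of 54 occupy positions 9–10 → each gets rank 10.

4, 10, 1, 5, 6, 10, 8, 8, 3, 3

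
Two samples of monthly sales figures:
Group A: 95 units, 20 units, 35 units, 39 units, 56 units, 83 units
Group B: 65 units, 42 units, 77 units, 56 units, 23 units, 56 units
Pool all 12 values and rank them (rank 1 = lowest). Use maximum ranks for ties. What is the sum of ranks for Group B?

42

Sorted (ascending): 20, 23, 35, 39, 42, 56, 56, 56, 65, 77, 83, 95
The 3 values of 56 occupy positions 6–8 → each gets rank 8.
Group B values → pooled ranks: 65→9, 42→5, 77→10, 56→8, 23→2, 56→8
Rank sum = 9 + 5 + 10 + 8 + 2 + 8 = 42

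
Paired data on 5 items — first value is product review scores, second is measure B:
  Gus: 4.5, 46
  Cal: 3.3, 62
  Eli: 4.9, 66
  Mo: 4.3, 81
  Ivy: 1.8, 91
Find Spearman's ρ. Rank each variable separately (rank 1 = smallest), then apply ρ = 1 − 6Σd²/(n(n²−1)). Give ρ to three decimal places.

Ranks of variable 1: 4, 2, 5, 3, 1
Ranks of variable 2: 1, 2, 3, 4, 5
d = r₁ − r₂: 3, 0, 2, -1, -4
d²: 9, 0, 4, 1, 16; Σd² = 30
ρ = 1 − 6·30/(5·24) = 1 − 180/120 = -0.500

-0.500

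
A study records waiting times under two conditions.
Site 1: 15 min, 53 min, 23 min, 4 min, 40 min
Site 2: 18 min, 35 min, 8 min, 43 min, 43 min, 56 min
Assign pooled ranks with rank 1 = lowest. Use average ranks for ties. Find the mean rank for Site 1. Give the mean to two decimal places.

Sorted (ascending): 4, 8, 15, 18, 23, 35, 40, 43, 43, 53, 56
The 2 values of 43 occupy positions 8–9 → average rank (8+9)/2 = 8.5.
Site 1 values → pooled ranks: 15→3, 53→10, 23→5, 4→1, 40→7
Mean rank = (3 + 10 + 5 + 1 + 7) / 5 = 5.20

5.20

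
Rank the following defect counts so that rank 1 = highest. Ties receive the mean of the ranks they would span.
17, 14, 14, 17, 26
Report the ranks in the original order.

2.5, 4.5, 4.5, 2.5, 1

Sorted (descending): 26, 17, 17, 14, 14
The 2 values of 17 occupy positions 2–3 → average rank (2+3)/2 = 2.5.
The 2 values of 14 occupy positions 4–5 → average rank (4+5)/2 = 4.5.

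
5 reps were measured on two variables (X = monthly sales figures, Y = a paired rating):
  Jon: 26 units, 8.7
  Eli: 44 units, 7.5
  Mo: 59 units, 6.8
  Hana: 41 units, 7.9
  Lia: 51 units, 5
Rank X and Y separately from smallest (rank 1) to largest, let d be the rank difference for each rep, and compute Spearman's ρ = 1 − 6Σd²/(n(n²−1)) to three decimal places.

Ranks of variable 1: 1, 3, 5, 2, 4
Ranks of variable 2: 5, 3, 2, 4, 1
d = r₁ − r₂: -4, 0, 3, -2, 3
d²: 16, 0, 9, 4, 9; Σd² = 38
ρ = 1 − 6·38/(5·24) = 1 − 228/120 = -0.900

-0.900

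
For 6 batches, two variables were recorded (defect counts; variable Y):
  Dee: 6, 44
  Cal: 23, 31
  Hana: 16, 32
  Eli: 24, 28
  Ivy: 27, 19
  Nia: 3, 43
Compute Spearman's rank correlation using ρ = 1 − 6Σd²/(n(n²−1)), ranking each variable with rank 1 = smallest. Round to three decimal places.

Ranks of variable 1: 2, 4, 3, 5, 6, 1
Ranks of variable 2: 6, 3, 4, 2, 1, 5
d = r₁ − r₂: -4, 1, -1, 3, 5, -4
d²: 16, 1, 1, 9, 25, 16; Σd² = 68
ρ = 1 − 6·68/(6·35) = 1 − 408/210 = -0.943

-0.943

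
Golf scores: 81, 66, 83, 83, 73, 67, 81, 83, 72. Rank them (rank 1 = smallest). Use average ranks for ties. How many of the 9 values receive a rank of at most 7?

Sorted (ascending): 66, 67, 72, 73, 81, 81, 83, 83, 83
The 2 values of 81 occupy positions 5–6 → average rank (5+6)/2 = 5.5.
The 3 values of 83 occupy positions 7–9 → average rank 8.
Ranks ≤ 7: {1, 2, 3, 4, 5.5, 5.5} → 6 values.

6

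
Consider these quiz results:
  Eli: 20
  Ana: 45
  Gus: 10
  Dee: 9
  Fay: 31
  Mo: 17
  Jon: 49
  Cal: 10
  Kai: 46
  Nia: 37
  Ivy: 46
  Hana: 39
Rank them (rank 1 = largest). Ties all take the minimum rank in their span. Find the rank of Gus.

Sorted (descending): 49, 46, 46, 45, 39, 37, 31, 20, 17, 10, 10, 9
The 2 values of 46 occupy positions 2–3 → each gets rank 2.
The 2 values of 10 occupy positions 10–11 → each gets rank 10.
Gus has value 10 → rank 10.

10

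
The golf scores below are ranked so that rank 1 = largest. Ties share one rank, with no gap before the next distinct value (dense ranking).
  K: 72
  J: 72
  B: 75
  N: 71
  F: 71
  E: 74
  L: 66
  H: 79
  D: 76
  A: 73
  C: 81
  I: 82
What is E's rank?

6

Sorted (descending): 82, 81, 79, 76, 75, 74, 73, 72, 72, 71, 71, 66
The 2 values of 72 share dense rank 8.
The 2 values of 71 share dense rank 9.
Remaining distinct values take the next consecutive integers.
E has value 74 → rank 6.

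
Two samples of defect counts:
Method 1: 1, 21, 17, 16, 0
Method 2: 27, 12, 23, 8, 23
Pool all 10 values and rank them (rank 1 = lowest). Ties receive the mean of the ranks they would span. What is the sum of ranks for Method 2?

34

Sorted (ascending): 0, 1, 8, 12, 16, 17, 21, 23, 23, 27
The 2 values of 23 occupy positions 8–9 → average rank (8+9)/2 = 8.5.
Method 2 values → pooled ranks: 27→10, 12→4, 23→8.5, 8→3, 23→8.5
Rank sum = 10 + 4 + 8.5 + 3 + 8.5 = 34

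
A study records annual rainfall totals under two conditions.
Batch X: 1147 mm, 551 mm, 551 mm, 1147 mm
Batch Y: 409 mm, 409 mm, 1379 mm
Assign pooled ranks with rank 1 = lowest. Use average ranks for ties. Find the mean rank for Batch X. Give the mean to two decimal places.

Sorted (ascending): 409, 409, 551, 551, 1147, 1147, 1379
The 2 values of 409 occupy positions 1–2 → average rank (1+2)/2 = 1.5.
The 2 values of 551 occupy positions 3–4 → average rank (3+4)/2 = 3.5.
The 2 values of 1147 occupy positions 5–6 → average rank (5+6)/2 = 5.5.
Batch X values → pooled ranks: 1147→5.5, 551→3.5, 551→3.5, 1147→5.5
Mean rank = (5.5 + 3.5 + 3.5 + 5.5) / 4 = 4.50

4.50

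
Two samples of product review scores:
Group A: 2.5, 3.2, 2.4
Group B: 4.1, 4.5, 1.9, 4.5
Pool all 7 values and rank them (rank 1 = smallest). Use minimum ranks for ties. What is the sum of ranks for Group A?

Sorted (ascending): 1.9, 2.4, 2.5, 3.2, 4.1, 4.5, 4.5
The 2 values of 4.5 occupy positions 6–7 → each gets rank 6.
Group A values → pooled ranks: 2.5→3, 3.2→4, 2.4→2
Rank sum = 3 + 4 + 2 = 9

9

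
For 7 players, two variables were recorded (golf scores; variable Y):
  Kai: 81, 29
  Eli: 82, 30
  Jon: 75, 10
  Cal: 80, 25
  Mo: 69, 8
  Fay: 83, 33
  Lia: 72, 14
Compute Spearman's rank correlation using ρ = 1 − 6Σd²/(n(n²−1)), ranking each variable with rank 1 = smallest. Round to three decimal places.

Ranks of variable 1: 5, 6, 3, 4, 1, 7, 2
Ranks of variable 2: 5, 6, 2, 4, 1, 7, 3
d = r₁ − r₂: 0, 0, 1, 0, 0, 0, -1
d²: 0, 0, 1, 0, 0, 0, 1; Σd² = 2
ρ = 1 − 6·2/(7·48) = 1 − 12/336 = 0.964

0.964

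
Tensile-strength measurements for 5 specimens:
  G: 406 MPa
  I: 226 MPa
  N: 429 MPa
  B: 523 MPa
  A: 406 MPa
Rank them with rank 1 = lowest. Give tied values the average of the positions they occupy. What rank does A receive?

2.5

Sorted (ascending): 226, 406, 406, 429, 523
The 2 values of 406 occupy positions 2–3 → average rank (2+3)/2 = 2.5.
A has value 406 MPa → rank 2.5.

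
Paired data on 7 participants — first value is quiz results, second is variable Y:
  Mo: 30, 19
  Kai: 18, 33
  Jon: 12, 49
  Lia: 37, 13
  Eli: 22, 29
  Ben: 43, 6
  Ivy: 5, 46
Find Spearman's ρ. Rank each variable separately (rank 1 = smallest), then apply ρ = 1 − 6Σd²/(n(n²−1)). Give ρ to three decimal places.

-0.964

Ranks of variable 1: 5, 3, 2, 6, 4, 7, 1
Ranks of variable 2: 3, 5, 7, 2, 4, 1, 6
d = r₁ − r₂: 2, -2, -5, 4, 0, 6, -5
d²: 4, 4, 25, 16, 0, 36, 25; Σd² = 110
ρ = 1 − 6·110/(7·48) = 1 − 660/336 = -0.964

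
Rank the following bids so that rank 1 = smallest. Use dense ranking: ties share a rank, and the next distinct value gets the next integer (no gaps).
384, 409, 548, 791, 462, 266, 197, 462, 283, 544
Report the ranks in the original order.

Sorted (ascending): 197, 266, 283, 384, 409, 462, 462, 544, 548, 791
The 2 values of 462 share dense rank 6.
Remaining distinct values take the next consecutive integers.

4, 5, 8, 9, 6, 2, 1, 6, 3, 7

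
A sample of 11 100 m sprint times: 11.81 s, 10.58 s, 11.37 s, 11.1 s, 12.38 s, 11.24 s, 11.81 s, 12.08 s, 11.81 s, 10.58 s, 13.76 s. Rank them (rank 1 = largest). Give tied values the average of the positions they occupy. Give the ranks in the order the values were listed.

5, 10.5, 7, 9, 2, 8, 5, 3, 5, 10.5, 1

Sorted (descending): 13.76, 12.38, 12.08, 11.81, 11.81, 11.81, 11.37, 11.24, 11.1, 10.58, 10.58
The 3 values of 11.81 occupy positions 4–6 → average rank 5.
The 2 values of 10.58 occupy positions 10–11 → average rank (10+11)/2 = 10.5.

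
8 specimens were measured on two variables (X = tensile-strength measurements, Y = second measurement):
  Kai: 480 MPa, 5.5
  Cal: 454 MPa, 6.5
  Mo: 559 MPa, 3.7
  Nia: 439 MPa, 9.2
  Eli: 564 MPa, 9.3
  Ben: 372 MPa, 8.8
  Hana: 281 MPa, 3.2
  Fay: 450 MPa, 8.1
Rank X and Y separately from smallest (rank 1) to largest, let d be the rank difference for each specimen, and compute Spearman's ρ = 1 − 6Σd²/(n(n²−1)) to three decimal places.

0.190

Ranks of variable 1: 6, 5, 7, 3, 8, 2, 1, 4
Ranks of variable 2: 3, 4, 2, 7, 8, 6, 1, 5
d = r₁ − r₂: 3, 1, 5, -4, 0, -4, 0, -1
d²: 9, 1, 25, 16, 0, 16, 0, 1; Σd² = 68
ρ = 1 − 6·68/(8·63) = 1 − 408/504 = 0.190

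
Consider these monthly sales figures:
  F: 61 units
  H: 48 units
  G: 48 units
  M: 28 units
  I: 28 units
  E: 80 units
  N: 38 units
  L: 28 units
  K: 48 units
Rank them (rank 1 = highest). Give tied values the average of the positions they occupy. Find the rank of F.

2

Sorted (descending): 80, 61, 48, 48, 48, 38, 28, 28, 28
The 3 values of 48 occupy positions 3–5 → average rank 4.
The 3 values of 28 occupy positions 7–9 → average rank 8.
F has value 61 units → rank 2.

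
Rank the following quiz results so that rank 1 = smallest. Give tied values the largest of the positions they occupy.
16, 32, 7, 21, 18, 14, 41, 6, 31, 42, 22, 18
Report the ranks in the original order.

Sorted (ascending): 6, 7, 14, 16, 18, 18, 21, 22, 31, 32, 41, 42
The 2 values of 18 occupy positions 5–6 → each gets rank 6.

4, 10, 2, 7, 6, 3, 11, 1, 9, 12, 8, 6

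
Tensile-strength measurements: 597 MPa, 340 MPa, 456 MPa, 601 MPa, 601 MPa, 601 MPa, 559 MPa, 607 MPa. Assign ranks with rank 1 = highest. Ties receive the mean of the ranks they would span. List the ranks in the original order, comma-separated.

5, 8, 7, 3, 3, 3, 6, 1

Sorted (descending): 607, 601, 601, 601, 597, 559, 456, 340
The 3 values of 601 occupy positions 2–4 → average rank 3.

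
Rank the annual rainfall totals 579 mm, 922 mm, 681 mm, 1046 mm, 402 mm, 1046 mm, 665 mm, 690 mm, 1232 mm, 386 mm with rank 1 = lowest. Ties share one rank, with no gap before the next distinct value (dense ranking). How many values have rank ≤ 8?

Sorted (ascending): 386, 402, 579, 665, 681, 690, 922, 1046, 1046, 1232
The 2 values of 1046 share dense rank 8.
Remaining distinct values take the next consecutive integers.
Ranks ≤ 8: {1, 2, 3, 4, 5, 6, 7, 8, 8} → 9 values.

9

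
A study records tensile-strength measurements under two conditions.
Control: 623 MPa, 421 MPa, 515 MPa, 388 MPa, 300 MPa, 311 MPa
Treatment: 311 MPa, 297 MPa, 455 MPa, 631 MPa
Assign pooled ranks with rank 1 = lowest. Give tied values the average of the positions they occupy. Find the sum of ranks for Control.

Sorted (ascending): 297, 300, 311, 311, 388, 421, 455, 515, 623, 631
The 2 values of 311 occupy positions 3–4 → average rank (3+4)/2 = 3.5.
Control values → pooled ranks: 623→9, 421→6, 515→8, 388→5, 300→2, 311→3.5
Rank sum = 9 + 6 + 8 + 5 + 2 + 3.5 = 33.5

33.5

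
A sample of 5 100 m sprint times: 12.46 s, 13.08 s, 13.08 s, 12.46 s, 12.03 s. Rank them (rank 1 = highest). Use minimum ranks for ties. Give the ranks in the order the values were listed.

Sorted (descending): 13.08, 13.08, 12.46, 12.46, 12.03
The 2 values of 13.08 occupy positions 1–2 → each gets rank 1.
The 2 values of 12.46 occupy positions 3–4 → each gets rank 3.

3, 1, 1, 3, 5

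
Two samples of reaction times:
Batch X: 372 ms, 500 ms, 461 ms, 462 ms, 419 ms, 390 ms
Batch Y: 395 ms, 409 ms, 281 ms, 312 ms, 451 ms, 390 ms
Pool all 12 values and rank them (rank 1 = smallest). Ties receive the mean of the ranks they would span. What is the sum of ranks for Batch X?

Sorted (ascending): 281, 312, 372, 390, 390, 395, 409, 419, 451, 461, 462, 500
The 2 values of 390 occupy positions 4–5 → average rank (4+5)/2 = 4.5.
Batch X values → pooled ranks: 372→3, 500→12, 461→10, 462→11, 419→8, 390→4.5
Rank sum = 3 + 12 + 10 + 11 + 8 + 4.5 = 48.5

48.5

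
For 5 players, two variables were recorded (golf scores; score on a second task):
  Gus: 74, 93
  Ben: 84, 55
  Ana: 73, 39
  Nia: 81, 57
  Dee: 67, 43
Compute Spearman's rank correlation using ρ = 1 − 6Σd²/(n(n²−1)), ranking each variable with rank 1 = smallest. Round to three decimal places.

0.500

Ranks of variable 1: 3, 5, 2, 4, 1
Ranks of variable 2: 5, 3, 1, 4, 2
d = r₁ − r₂: -2, 2, 1, 0, -1
d²: 4, 4, 1, 0, 1; Σd² = 10
ρ = 1 − 6·10/(5·24) = 1 − 60/120 = 0.500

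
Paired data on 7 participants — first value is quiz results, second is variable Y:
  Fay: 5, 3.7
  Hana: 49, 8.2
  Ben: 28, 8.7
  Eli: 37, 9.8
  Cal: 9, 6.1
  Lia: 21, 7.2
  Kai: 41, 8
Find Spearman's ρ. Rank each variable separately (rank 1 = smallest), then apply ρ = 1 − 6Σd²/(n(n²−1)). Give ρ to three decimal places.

0.714

Ranks of variable 1: 1, 7, 4, 5, 2, 3, 6
Ranks of variable 2: 1, 5, 6, 7, 2, 3, 4
d = r₁ − r₂: 0, 2, -2, -2, 0, 0, 2
d²: 0, 4, 4, 4, 0, 0, 4; Σd² = 16
ρ = 1 − 6·16/(7·48) = 1 − 96/336 = 0.714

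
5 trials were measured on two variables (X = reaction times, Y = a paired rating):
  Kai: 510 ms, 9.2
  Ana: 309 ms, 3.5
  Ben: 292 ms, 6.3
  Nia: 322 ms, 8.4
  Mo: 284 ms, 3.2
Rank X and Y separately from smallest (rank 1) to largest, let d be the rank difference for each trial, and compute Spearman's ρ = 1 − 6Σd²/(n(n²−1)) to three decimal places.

0.900

Ranks of variable 1: 5, 3, 2, 4, 1
Ranks of variable 2: 5, 2, 3, 4, 1
d = r₁ − r₂: 0, 1, -1, 0, 0
d²: 0, 1, 1, 0, 0; Σd² = 2
ρ = 1 − 6·2/(5·24) = 1 − 12/120 = 0.900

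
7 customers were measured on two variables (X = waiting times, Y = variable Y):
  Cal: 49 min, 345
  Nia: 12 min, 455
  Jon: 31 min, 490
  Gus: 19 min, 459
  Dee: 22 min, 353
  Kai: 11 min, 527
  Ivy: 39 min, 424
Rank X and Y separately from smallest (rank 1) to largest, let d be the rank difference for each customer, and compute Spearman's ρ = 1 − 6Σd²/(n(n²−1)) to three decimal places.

Ranks of variable 1: 7, 2, 5, 3, 4, 1, 6
Ranks of variable 2: 1, 4, 6, 5, 2, 7, 3
d = r₁ − r₂: 6, -2, -1, -2, 2, -6, 3
d²: 36, 4, 1, 4, 4, 36, 9; Σd² = 94
ρ = 1 − 6·94/(7·48) = 1 − 564/336 = -0.679

-0.679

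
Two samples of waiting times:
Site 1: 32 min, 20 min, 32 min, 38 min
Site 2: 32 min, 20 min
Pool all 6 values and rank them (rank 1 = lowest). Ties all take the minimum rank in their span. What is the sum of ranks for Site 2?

4

Sorted (ascending): 20, 20, 32, 32, 32, 38
The 2 values of 20 occupy positions 1–2 → each gets rank 1.
The 3 values of 32 occupy positions 3–5 → each gets rank 3.
Site 2 values → pooled ranks: 32→3, 20→1
Rank sum = 3 + 1 = 4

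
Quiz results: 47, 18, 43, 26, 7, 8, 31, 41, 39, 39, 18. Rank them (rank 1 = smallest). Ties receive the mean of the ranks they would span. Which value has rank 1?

7

Sorted (ascending): 7, 8, 18, 18, 26, 31, 39, 39, 41, 43, 47
The 2 values of 18 occupy positions 3–4 → average rank (3+4)/2 = 3.5.
The 2 values of 39 occupy positions 7–8 → average rank (7+8)/2 = 7.5.
Rank 1 → value 7.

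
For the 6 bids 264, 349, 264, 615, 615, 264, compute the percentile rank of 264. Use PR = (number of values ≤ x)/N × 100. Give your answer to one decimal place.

N = 6.
Strictly below 264: 0. Equal to 264: 3.
PR = 3/6 × 100 = 50.0

50.0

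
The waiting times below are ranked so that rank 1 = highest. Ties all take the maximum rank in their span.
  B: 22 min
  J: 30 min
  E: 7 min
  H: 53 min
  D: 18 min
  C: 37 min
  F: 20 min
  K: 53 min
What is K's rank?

Sorted (descending): 53, 53, 37, 30, 22, 20, 18, 7
The 2 values of 53 occupy positions 1–2 → each gets rank 2.
K has value 53 min → rank 2.

2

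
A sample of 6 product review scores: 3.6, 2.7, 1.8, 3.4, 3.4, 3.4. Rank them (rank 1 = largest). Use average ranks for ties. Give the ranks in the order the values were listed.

Sorted (descending): 3.6, 3.4, 3.4, 3.4, 2.7, 1.8
The 3 values of 3.4 occupy positions 2–4 → average rank 3.

1, 5, 6, 3, 3, 3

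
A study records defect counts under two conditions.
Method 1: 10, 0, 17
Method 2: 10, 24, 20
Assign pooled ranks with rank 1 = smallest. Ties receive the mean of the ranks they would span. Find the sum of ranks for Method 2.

Sorted (ascending): 0, 10, 10, 17, 20, 24
The 2 values of 10 occupy positions 2–3 → average rank (2+3)/2 = 2.5.
Method 2 values → pooled ranks: 10→2.5, 24→6, 20→5
Rank sum = 2.5 + 6 + 5 = 13.5

13.5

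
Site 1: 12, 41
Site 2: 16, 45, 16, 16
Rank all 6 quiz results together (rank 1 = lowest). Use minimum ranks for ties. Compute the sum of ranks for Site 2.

Sorted (ascending): 12, 16, 16, 16, 41, 45
The 3 values of 16 occupy positions 2–4 → each gets rank 2.
Site 2 values → pooled ranks: 16→2, 45→6, 16→2, 16→2
Rank sum = 2 + 6 + 2 + 2 = 12

12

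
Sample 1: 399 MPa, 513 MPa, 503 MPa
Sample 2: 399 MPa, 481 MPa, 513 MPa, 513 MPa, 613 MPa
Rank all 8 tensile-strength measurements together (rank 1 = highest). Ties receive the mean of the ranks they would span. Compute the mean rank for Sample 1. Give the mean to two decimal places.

Sorted (descending): 613, 513, 513, 513, 503, 481, 399, 399
The 3 values of 513 occupy positions 2–4 → average rank 3.
The 2 values of 399 occupy positions 7–8 → average rank (7+8)/2 = 7.5.
Sample 1 values → pooled ranks: 399→7.5, 513→3, 503→5
Mean rank = (7.5 + 3 + 5) / 3 = 5.17

5.17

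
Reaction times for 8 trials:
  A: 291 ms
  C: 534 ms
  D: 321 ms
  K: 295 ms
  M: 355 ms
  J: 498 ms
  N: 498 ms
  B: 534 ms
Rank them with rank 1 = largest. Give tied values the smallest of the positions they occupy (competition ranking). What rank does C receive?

1

Sorted (descending): 534, 534, 498, 498, 355, 321, 295, 291
The 2 values of 534 occupy positions 1–2 → each gets rank 1.
The 2 values of 498 occupy positions 3–4 → each gets rank 3.
C has value 534 ms → rank 1.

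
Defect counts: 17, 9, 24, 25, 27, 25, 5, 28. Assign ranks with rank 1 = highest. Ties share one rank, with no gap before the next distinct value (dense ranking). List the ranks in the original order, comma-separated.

5, 6, 4, 3, 2, 3, 7, 1

Sorted (descending): 28, 27, 25, 25, 24, 17, 9, 5
The 2 values of 25 share dense rank 3.
Remaining distinct values take the next consecutive integers.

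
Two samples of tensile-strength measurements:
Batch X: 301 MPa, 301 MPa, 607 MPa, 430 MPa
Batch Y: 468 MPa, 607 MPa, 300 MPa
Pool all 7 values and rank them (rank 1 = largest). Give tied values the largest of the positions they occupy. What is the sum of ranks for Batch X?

18

Sorted (descending): 607, 607, 468, 430, 301, 301, 300
The 2 values of 607 occupy positions 1–2 → each gets rank 2.
The 2 values of 301 occupy positions 5–6 → each gets rank 6.
Batch X values → pooled ranks: 301→6, 301→6, 607→2, 430→4
Rank sum = 6 + 6 + 2 + 4 = 18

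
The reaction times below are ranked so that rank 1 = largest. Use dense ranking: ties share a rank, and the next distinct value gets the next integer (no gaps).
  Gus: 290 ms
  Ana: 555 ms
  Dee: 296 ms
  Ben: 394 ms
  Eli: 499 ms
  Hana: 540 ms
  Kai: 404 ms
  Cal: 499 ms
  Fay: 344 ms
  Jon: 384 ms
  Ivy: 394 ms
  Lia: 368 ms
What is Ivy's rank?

5

Sorted (descending): 555, 540, 499, 499, 404, 394, 394, 384, 368, 344, 296, 290
The 2 values of 499 share dense rank 3.
The 2 values of 394 share dense rank 5.
Remaining distinct values take the next consecutive integers.
Ivy has value 394 ms → rank 5.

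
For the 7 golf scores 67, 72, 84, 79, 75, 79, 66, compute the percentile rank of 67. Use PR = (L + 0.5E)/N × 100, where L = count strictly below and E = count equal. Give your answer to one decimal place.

N = 7.
Strictly below 67: 1. Equal to 67: 1.
PR = (1 + 0.5·1)/7 × 100 = 21.4

21.4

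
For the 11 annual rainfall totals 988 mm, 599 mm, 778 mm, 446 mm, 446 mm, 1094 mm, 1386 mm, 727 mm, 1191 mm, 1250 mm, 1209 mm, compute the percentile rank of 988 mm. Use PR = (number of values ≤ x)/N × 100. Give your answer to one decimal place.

54.5

N = 11.
Strictly below 988: 5. Equal to 988: 1.
PR = 6/11 × 100 = 54.5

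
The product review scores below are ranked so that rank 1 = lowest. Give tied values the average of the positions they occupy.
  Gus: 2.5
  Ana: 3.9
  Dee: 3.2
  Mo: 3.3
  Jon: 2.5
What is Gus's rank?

1.5

Sorted (ascending): 2.5, 2.5, 3.2, 3.3, 3.9
The 2 values of 2.5 occupy positions 1–2 → average rank (1+2)/2 = 1.5.
Gus has value 2.5 → rank 1.5.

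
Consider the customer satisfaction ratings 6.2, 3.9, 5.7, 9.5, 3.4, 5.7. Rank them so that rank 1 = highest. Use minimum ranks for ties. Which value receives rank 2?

6.2

Sorted (descending): 9.5, 6.2, 5.7, 5.7, 3.9, 3.4
The 2 values of 5.7 occupy positions 3–4 → each gets rank 3.
Rank 2 → value 6.2.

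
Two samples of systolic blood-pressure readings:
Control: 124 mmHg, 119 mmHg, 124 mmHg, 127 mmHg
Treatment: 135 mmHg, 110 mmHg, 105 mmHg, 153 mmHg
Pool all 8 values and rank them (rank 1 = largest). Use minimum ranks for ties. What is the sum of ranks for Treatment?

18

Sorted (descending): 153, 135, 127, 124, 124, 119, 110, 105
The 2 values of 124 occupy positions 4–5 → each gets rank 4.
Treatment values → pooled ranks: 135→2, 110→7, 105→8, 153→1
Rank sum = 2 + 7 + 8 + 1 = 18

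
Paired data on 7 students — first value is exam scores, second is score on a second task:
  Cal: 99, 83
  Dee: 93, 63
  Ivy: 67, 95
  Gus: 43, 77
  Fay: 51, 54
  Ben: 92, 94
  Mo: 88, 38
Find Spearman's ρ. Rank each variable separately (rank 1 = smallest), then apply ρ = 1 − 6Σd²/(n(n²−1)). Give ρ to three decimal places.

0.143

Ranks of variable 1: 7, 6, 3, 1, 2, 5, 4
Ranks of variable 2: 5, 3, 7, 4, 2, 6, 1
d = r₁ − r₂: 2, 3, -4, -3, 0, -1, 3
d²: 4, 9, 16, 9, 0, 1, 9; Σd² = 48
ρ = 1 − 6·48/(7·48) = 1 − 288/336 = 0.143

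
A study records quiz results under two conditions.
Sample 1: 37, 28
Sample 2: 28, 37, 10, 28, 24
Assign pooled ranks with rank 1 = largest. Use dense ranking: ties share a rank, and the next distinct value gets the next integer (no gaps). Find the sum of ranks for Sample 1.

Sorted (descending): 37, 37, 28, 28, 28, 24, 10
The 2 values of 37 share dense rank 1.
The 3 values of 28 share dense rank 2.
Remaining distinct values take the next consecutive integers.
Sample 1 values → pooled ranks: 37→1, 28→2
Rank sum = 1 + 2 = 3

3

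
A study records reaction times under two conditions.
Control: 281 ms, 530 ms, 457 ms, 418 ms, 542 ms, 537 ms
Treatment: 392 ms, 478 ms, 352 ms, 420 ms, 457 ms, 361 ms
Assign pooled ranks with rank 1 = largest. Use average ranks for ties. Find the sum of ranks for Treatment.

Sorted (descending): 542, 537, 530, 478, 457, 457, 420, 418, 392, 361, 352, 281
The 2 values of 457 occupy positions 5–6 → average rank (5+6)/2 = 5.5.
Treatment values → pooled ranks: 392→9, 478→4, 352→11, 420→7, 457→5.5, 361→10
Rank sum = 9 + 4 + 11 + 7 + 5.5 + 10 = 46.5

46.5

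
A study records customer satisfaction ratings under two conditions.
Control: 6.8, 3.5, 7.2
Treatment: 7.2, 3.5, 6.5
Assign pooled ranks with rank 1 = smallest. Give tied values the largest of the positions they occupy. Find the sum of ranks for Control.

12

Sorted (ascending): 3.5, 3.5, 6.5, 6.8, 7.2, 7.2
The 2 values of 3.5 occupy positions 1–2 → each gets rank 2.
The 2 values of 7.2 occupy positions 5–6 → each gets rank 6.
Control values → pooled ranks: 6.8→4, 3.5→2, 7.2→6
Rank sum = 4 + 2 + 6 = 12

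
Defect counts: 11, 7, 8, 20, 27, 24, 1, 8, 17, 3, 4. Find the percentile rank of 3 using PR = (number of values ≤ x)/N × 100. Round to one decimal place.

18.2

N = 11.
Strictly below 3: 1. Equal to 3: 1.
PR = 2/11 × 100 = 18.2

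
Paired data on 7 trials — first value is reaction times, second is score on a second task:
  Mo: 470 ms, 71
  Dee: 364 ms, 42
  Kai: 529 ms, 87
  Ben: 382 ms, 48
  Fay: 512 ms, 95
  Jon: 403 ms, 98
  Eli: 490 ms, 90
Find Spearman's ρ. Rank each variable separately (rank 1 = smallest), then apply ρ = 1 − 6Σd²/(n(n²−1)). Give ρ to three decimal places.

Ranks of variable 1: 4, 1, 7, 2, 6, 3, 5
Ranks of variable 2: 3, 1, 4, 2, 6, 7, 5
d = r₁ − r₂: 1, 0, 3, 0, 0, -4, 0
d²: 1, 0, 9, 0, 0, 16, 0; Σd² = 26
ρ = 1 − 6·26/(7·48) = 1 − 156/336 = 0.536

0.536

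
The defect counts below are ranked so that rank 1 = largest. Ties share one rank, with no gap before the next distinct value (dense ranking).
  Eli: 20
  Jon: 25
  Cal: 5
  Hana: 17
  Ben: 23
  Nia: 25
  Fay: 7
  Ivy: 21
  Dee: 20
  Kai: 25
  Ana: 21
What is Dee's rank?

4

Sorted (descending): 25, 25, 25, 23, 21, 21, 20, 20, 17, 7, 5
The 3 values of 25 share dense rank 1.
The 2 values of 21 share dense rank 3.
The 2 values of 20 share dense rank 4.
Remaining distinct values take the next consecutive integers.
Dee has value 20 → rank 4.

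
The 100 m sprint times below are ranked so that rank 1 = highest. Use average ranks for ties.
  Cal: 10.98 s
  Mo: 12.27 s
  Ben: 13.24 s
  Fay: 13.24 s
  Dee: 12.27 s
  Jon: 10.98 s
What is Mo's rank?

Sorted (descending): 13.24, 13.24, 12.27, 12.27, 10.98, 10.98
The 2 values of 13.24 occupy positions 1–2 → average rank (1+2)/2 = 1.5.
The 2 values of 12.27 occupy positions 3–4 → average rank (3+4)/2 = 3.5.
The 2 values of 10.98 occupy positions 5–6 → average rank (5+6)/2 = 5.5.
Mo has value 12.27 s → rank 3.5.

3.5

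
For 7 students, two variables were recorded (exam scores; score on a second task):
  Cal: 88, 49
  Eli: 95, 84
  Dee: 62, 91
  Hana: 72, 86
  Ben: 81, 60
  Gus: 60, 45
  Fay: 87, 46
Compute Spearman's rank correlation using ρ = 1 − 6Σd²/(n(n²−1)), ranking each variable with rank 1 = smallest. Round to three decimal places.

0.000

Ranks of variable 1: 6, 7, 2, 3, 4, 1, 5
Ranks of variable 2: 3, 5, 7, 6, 4, 1, 2
d = r₁ − r₂: 3, 2, -5, -3, 0, 0, 3
d²: 9, 4, 25, 9, 0, 0, 9; Σd² = 56
ρ = 1 − 6·56/(7·48) = 1 − 336/336 = 0.000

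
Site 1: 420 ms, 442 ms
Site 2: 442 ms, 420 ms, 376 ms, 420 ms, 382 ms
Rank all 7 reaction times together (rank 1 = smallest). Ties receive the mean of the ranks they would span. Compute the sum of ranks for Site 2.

17.5

Sorted (ascending): 376, 382, 420, 420, 420, 442, 442
The 3 values of 420 occupy positions 3–5 → average rank 4.
The 2 values of 442 occupy positions 6–7 → average rank (6+7)/2 = 6.5.
Site 2 values → pooled ranks: 442→6.5, 420→4, 376→1, 420→4, 382→2
Rank sum = 6.5 + 4 + 1 + 4 + 2 = 17.5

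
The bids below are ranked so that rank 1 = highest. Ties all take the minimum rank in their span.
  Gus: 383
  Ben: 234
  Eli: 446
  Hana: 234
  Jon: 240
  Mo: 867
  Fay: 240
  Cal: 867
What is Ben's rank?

Sorted (descending): 867, 867, 446, 383, 240, 240, 234, 234
The 2 values of 867 occupy positions 1–2 → each gets rank 1.
The 2 values of 240 occupy positions 5–6 → each gets rank 5.
The 2 values of 234 occupy positions 7–8 → each gets rank 7.
Ben has value 234 → rank 7.

7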